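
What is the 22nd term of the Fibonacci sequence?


Sequence: 1, 1, 2, 3, 5, 8, 13, 21, 34, 55, 89, 144, 233, 377, 610, 987, 1597, 2584, 4181, 6765, 10946, 17711
F(22) = 17711


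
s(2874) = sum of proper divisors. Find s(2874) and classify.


Proper divisors: 1, 2, 3, 6, 479, 958, 1437
Sum = 1 + 2 + 3 + 6 + 479 + 958 + 1437 = 2886
2886 > 2874 → abundant

s(2874) = 2886 (abundant)


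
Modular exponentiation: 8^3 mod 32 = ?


8^1 mod 32 = 8
8^2 mod 32 = 0
8^3 mod 32 = 0


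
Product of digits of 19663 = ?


1 × 9 × 6 × 6 × 3 = 972


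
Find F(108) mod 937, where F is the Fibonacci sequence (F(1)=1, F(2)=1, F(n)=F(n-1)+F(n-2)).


F(k) mod 937 for k=1..108:
1, 1, 2, 3, 5, 8, 13, 21, 34, 55, 89, 144, 233, 377, 610, 50, 660, 710, 433, 206, 639, 845, 547, 455, 65, 520, 585, 168, 753, 921, 737, 721, 521, 305, 826, 194, 83, 277, 360, 637, 60, 697, 757, 517, 337, 854, 254, 171, 425, 596, 84, 680, 764, 507, 334, 841, 238, 142, 380, 522, 902, 487, 452, 2, 454, 456, 910, 429, 402, 831, 296, 190, 486, 676, 225, 901, 189, 153, 342, 495, 837, 395, 295, 690, 48, 738, 786, 587, 436, 86, 522, 608, 193, 801, 57, 858, 915, 836, 814, 713, 590, 366, 19, 385, 404, 789, 256, 108
F(108) mod 937 = 108


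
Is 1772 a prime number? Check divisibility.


1772 / 2 = 886 (exact division)
1772 is NOT prime.

No, 1772 is not prime


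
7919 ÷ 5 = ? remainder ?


7919 = 5 * 1583 + 4
Check: 7915 + 4 = 7919

q = 1583, r = 4


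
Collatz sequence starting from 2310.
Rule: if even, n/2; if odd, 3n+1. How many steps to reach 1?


2310 → 1155 → 3466 → 1733 → 5200 → 2600 → 1300 → 650 → 325 → 976 → 488 → 244 → 122 → 61 → 184 → 92 → 46 → 23 → 70 → 35 → 106 → 53 → 160 → 80 → 40 → 20 → 10 → 5 → 16 → 8 → 4 → 2 → 1
Total steps = 32

32 steps


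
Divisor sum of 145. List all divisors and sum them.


Divisors of 145: 1, 5, 29, 145
Sum = 1 + 5 + 29 + 145 = 180

σ(145) = 180


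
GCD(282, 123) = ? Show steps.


282 = 2 * 123 + 36
123 = 3 * 36 + 15
36 = 2 * 15 + 6
15 = 2 * 6 + 3
6 = 2 * 3 + 0
GCD = 3


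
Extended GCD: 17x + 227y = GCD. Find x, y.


Tabular extended Euclidean (each row: r = 17*s + 227*t):
r=17, s=1, t=0
r=227, s=0, t=1
q=0: r=17, s=1, t=0   [17*(1) + 227*(0) = 17]
q=13: r=6, s=-13, t=1   [17*(-13) + 227*(1) = 6]
q=2: r=5, s=27, t=-2   [17*(27) + 227*(-2) = 5]
q=1: r=1, s=-40, t=3   [17*(-40) + 227*(3) = 1]
q=5: r=0, s=227, t=-17   [17*(227) + 227*(-17) = 0]
GCD = 1; from the row with r=1: x=-40, y=3
Check: 17*(-40) + 227*(3) = -680 + 681 = 1

GCD = 1, x = -40, y = 3


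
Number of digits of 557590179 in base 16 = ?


557590179 in base 16 = 213C26A3
Number of digits = 8

8 digits (base 16)


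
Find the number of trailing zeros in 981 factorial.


floor(981/5) = 196
floor(981/25) = 39
floor(981/125) = 7
floor(981/625) = 1
Total = 243

243 trailing zeros


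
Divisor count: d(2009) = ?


2009 = 7^2 × 41^1
d(2009) = (2+1) × (1+1) = 6

6 divisors


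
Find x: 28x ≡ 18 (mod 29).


GCD(28, 29) = 1, unique solution
a^(-1) mod 29 = 28
x = 28 * 18 mod 29 = 11

x ≡ 11 (mod 29)


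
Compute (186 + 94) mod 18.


186 + 94 = 280
280 mod 18 = 10


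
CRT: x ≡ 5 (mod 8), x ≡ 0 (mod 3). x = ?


M = 8*3 = 24
M1 = M/8 = 3, M2 = M/3 = 8
M1^(-1) mod 8 = 3, M2^(-1) mod 3 = 2
x = 5*3*3 + 0*8*2 = 45
45 mod 24 = 21
Check: 21 mod 8 = 5 ✓, 21 mod 3 = 0 ✓

x ≡ 21 (mod 24)


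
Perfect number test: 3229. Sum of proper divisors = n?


Proper divisors of 3229: 1
Sum = 1 = 1

No, 3229 is not perfect (1 ≠ 3229)


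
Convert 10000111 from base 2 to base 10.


10000111 (base 2) = 135 (decimal)
135 (decimal) = 135 (base 10)


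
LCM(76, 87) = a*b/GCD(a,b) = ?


GCD(76, 87) = 1
LCM = 76*87/1 = 6612/1 = 6612

LCM = 6612


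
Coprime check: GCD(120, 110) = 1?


Euclidean algorithm:
120 = 1 * 110 + 10
110 = 11 * 10 + 0
GCD(120, 110) = 10

No, not coprime (GCD = 10)


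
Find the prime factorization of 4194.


4194 / 2 = 2097
2097 / 3 = 699
699 / 3 = 233
233 / 233 = 1
4194 = 2 × 3^2 × 233


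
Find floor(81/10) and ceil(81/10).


81/10 = 8.1000
floor = 8
ceil = 9

floor = 8, ceil = 9


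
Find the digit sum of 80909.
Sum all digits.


8 + 0 + 9 + 0 + 9 = 26


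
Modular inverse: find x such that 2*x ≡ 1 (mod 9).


Use the extended Euclidean algorithm on (9, 2); each row r = 9*s + 2*t:
r=9, s=1, t=0
r=2, s=0, t=1
q=4: r=1, s=1, t=-4   [9*(1) + 2*(-4) = 1]
q=2: r=0, s=-2, t=9   [9*(-2) + 2*(9) = 0]
GCD = 1 with t = -4, so 2*(-4) ≡ 1 (mod 9)
Inverse = -4 mod 9 = 5
Check: 2 * 5 = 10 ≡ 1 (mod 9)

2^(-1) ≡ 5 (mod 9)


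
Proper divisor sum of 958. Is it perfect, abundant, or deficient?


Proper divisors: 1, 2, 479
Sum = 1 + 2 + 479 = 482
482 < 958 → deficient

s(958) = 482 (deficient)


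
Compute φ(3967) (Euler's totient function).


3967 = 3967
Prime factors: 3967
φ(3967) = 3967 × (1-1/3967)
= 3967 × 3966/3967 = 3966

φ(3967) = 3966


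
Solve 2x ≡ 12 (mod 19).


GCD(2, 19) = 1, unique solution
a^(-1) mod 19 = 10
x = 10 * 12 mod 19 = 6

x ≡ 6 (mod 19)


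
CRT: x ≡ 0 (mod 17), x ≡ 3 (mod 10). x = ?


M = 17*10 = 170
M1 = M/17 = 10, M2 = M/10 = 17
M1^(-1) mod 17 = 12, M2^(-1) mod 10 = 3
x = 0*10*12 + 3*17*3 = 153
153 mod 170 = 153
Check: 153 mod 17 = 0 ✓, 153 mod 10 = 3 ✓

x ≡ 153 (mod 170)


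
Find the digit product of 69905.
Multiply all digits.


6 × 9 × 9 × 0 × 5 = 0


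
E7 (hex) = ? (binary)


E7 (base 16) = 231 (decimal)
231 (decimal) = 11100111 (base 2)


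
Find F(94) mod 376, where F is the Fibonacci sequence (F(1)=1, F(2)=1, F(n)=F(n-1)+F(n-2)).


F(k) mod 376 for k=1..94:
1, 1, 2, 3, 5, 8, 13, 21, 34, 55, 89, 144, 233, 1, 234, 235, 93, 328, 45, 373, 42, 39, 81, 120, 201, 321, 146, 91, 237, 328, 189, 141, 330, 95, 49, 144, 193, 337, 154, 115, 269, 8, 277, 285, 186, 95, 281, 0, 281, 281, 186, 91, 277, 368, 269, 261, 154, 39, 193, 232, 49, 281, 330, 235, 189, 48, 237, 285, 146, 55, 201, 256, 81, 337, 42, 3, 45, 48, 93, 141, 234, 375, 233, 232, 89, 321, 34, 355, 13, 368, 5, 373, 2, 375
F(94) mod 376 = 375


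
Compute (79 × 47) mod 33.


79 × 47 = 3713
3713 mod 33 = 17


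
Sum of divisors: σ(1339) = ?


Divisors of 1339: 1, 13, 103, 1339
Sum = 1 + 13 + 103 + 1339 = 1456

σ(1339) = 1456


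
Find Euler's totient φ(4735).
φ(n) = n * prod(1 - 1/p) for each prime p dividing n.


4735 = 5 × 947
Prime factors: 5, 947
φ(4735) = 4735 × (1-1/5) × (1-1/947)
= 4735 × 4/5 × 946/947 = 3784

φ(4735) = 3784


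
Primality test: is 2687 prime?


Check divisors up to sqrt(2687) = 51.8363
No divisors found.
2687 is prime.

Yes, 2687 is prime


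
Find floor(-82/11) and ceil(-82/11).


-82/11 = -7.4545
floor = -8
ceil = -7

floor = -8, ceil = -7


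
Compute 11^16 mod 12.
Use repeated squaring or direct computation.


11^1 mod 12 = 11
11^2 mod 12 = 1
11^3 mod 12 = 11
11^4 mod 12 = 1
11^5 mod 12 = 11
11^6 mod 12 = 1
11^7 mod 12 = 11
11^8 mod 12 = 1
11^9 mod 12 = 11
11^10 mod 12 = 1
11^11 mod 12 = 11
11^12 mod 12 = 1
11^13 mod 12 = 11
11^14 mod 12 = 1
11^15 mod 12 = 11
11^16 mod 12 = 1


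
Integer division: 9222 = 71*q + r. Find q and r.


9222 = 71 * 129 + 63
Check: 9159 + 63 = 9222

q = 129, r = 63


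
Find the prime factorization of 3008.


3008 / 2 = 1504
1504 / 2 = 752
752 / 2 = 376
376 / 2 = 188
188 / 2 = 94
94 / 2 = 47
47 / 47 = 1
3008 = 2^6 × 47


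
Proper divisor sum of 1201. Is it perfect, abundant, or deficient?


Proper divisors: 1
Sum = 1 = 1
1 < 1201 → deficient

s(1201) = 1 (deficient)


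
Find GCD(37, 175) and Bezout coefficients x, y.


Tabular extended Euclidean (each row: r = 37*s + 175*t):
r=37, s=1, t=0
r=175, s=0, t=1
q=0: r=37, s=1, t=0   [37*(1) + 175*(0) = 37]
q=4: r=27, s=-4, t=1   [37*(-4) + 175*(1) = 27]
q=1: r=10, s=5, t=-1   [37*(5) + 175*(-1) = 10]
q=2: r=7, s=-14, t=3   [37*(-14) + 175*(3) = 7]
q=1: r=3, s=19, t=-4   [37*(19) + 175*(-4) = 3]
q=2: r=1, s=-52, t=11   [37*(-52) + 175*(11) = 1]
q=3: r=0, s=175, t=-37   [37*(175) + 175*(-37) = 0]
GCD = 1; from the row with r=1: x=-52, y=11
Check: 37*(-52) + 175*(11) = -1924 + 1925 = 1

GCD = 1, x = -52, y = 11


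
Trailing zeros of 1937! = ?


floor(1937/5) = 387
floor(1937/25) = 77
floor(1937/125) = 15
floor(1937/625) = 3
Total = 482

482 trailing zeros


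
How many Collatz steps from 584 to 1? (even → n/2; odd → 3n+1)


584 → 292 → 146 → 73 → 220 → 110 → 55 → 166 → 83 → 250 → 125 → 376 → 188 → 94 → 47 → 142 → 71 → 214 → 107 → 322 → 161 → 484 → 242 → 121 → 364 → 182 → 91 → 274 → 137 → 412 → 206 → 103 → 310 → 155 → 466 → 233 → 700 → 350 → 175 → 526 → 263 → 790 → 395 → 1186 → 593 → 1780 → 890 → 445 → 1336 → 668 → 334 → 167 → 502 → 251 → 754 → 377 → 1132 → 566 → 283 → 850 → 425 → 1276 → 638 → 319 → 958 → 479 → 1438 → 719 → 2158 → 1079 → 3238 → 1619 → 4858 → 2429 → 7288 → 3644 → 1822 → 911 → 2734 → 1367 → 4102 → 2051 → 6154 → 3077 → 9232 → 4616 → 2308 → 1154 → 577 → 1732 → 866 → 433 → 1300 → 650 → 325 → 976 → 488 → 244 → 122 → 61 → 184 → 92 → 46 → 23 → 70 → 35 → 106 → 53 → 160 → 80 → 40 → 20 → 10 → 5 → 16 → 8 → 4 → 2 → 1
Total steps = 118

118 steps


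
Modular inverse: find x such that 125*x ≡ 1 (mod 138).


Use the extended Euclidean algorithm on (138, 125); each row r = 138*s + 125*t:
r=138, s=1, t=0
r=125, s=0, t=1
q=1: r=13, s=1, t=-1   [138*(1) + 125*(-1) = 13]
q=9: r=8, s=-9, t=10   [138*(-9) + 125*(10) = 8]
q=1: r=5, s=10, t=-11   [138*(10) + 125*(-11) = 5]
q=1: r=3, s=-19, t=21   [138*(-19) + 125*(21) = 3]
q=1: r=2, s=29, t=-32   [138*(29) + 125*(-32) = 2]
q=1: r=1, s=-48, t=53   [138*(-48) + 125*(53) = 1]
q=2: r=0, s=125, t=-138   [138*(125) + 125*(-138) = 0]
GCD = 1 with t = 53, so 125*(53) ≡ 1 (mod 138)
Inverse = 53 mod 138 = 53
Check: 125 * 53 = 6625 ≡ 1 (mod 138)

125^(-1) ≡ 53 (mod 138)


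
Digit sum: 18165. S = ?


1 + 8 + 1 + 6 + 5 = 21


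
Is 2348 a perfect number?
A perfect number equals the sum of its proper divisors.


Proper divisors of 2348: 1, 2, 4, 587, 1174
Sum = 1 + 2 + 4 + 587 + 1174 = 1768

No, 2348 is not perfect (1768 ≠ 2348)


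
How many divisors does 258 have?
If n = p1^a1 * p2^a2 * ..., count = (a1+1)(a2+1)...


258 = 2^1 × 3^1 × 43^1
d(258) = (1+1) × (1+1) × (1+1) = 8

8 divisors


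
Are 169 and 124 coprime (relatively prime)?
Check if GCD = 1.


Euclidean algorithm:
169 = 1 * 124 + 45
124 = 2 * 45 + 34
45 = 1 * 34 + 11
34 = 3 * 11 + 1
11 = 11 * 1 + 0
GCD(169, 124) = 1

Yes, coprime (GCD = 1)


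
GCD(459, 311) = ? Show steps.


459 = 1 * 311 + 148
311 = 2 * 148 + 15
148 = 9 * 15 + 13
15 = 1 * 13 + 2
13 = 6 * 2 + 1
2 = 2 * 1 + 0
GCD = 1


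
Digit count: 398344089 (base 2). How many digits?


398344089 in base 2 = 10111101111100011111110011001
Number of digits = 29

29 digits (base 2)


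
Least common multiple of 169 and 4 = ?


GCD(169, 4) = 1
LCM = 169*4/1 = 676/1 = 676

LCM = 676


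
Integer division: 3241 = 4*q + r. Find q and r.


3241 = 4 * 810 + 1
Check: 3240 + 1 = 3241

q = 810, r = 1


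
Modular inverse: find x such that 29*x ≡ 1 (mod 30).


Use the extended Euclidean algorithm on (30, 29); each row r = 30*s + 29*t:
r=30, s=1, t=0
r=29, s=0, t=1
q=1: r=1, s=1, t=-1   [30*(1) + 29*(-1) = 1]
q=29: r=0, s=-29, t=30   [30*(-29) + 29*(30) = 0]
GCD = 1 with t = -1, so 29*(-1) ≡ 1 (mod 30)
Inverse = -1 mod 30 = 29
Check: 29 * 29 = 841 ≡ 1 (mod 30)

29^(-1) ≡ 29 (mod 30)


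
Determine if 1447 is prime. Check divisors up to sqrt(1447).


Check divisors up to sqrt(1447) = 38.0395
No divisors found.
1447 is prime.

Yes, 1447 is prime


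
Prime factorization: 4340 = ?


4340 / 2 = 2170
2170 / 2 = 1085
1085 / 5 = 217
217 / 7 = 31
31 / 31 = 1
4340 = 2^2 × 5 × 7 × 31


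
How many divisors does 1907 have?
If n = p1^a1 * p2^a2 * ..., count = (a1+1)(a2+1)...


1907 = 1907^1
d(1907) = (1+1) = 2

2 divisors


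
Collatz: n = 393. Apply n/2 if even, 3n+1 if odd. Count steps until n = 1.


393 → 1180 → 590 → 295 → 886 → 443 → 1330 → 665 → 1996 → 998 → 499 → 1498 → 749 → 2248 → 1124 → 562 → 281 → 844 → 422 → 211 → 634 → 317 → 952 → 476 → 238 → 119 → 358 → 179 → 538 → 269 → 808 → 404 → 202 → 101 → 304 → 152 → 76 → 38 → 19 → 58 → 29 → 88 → 44 → 22 → 11 → 34 → 17 → 52 → 26 → 13 → 40 → 20 → 10 → 5 → 16 → 8 → 4 → 2 → 1
Total steps = 58

58 steps


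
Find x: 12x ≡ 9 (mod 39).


GCD(12, 39) = 3 divides 9
Divide: 4x ≡ 3 (mod 13)
x ≡ 4 (mod 13)


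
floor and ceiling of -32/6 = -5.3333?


-32/6 = -5.3333
floor = -6
ceil = -5

floor = -6, ceil = -5


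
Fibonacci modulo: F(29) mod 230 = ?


F(k) mod 230 for k=1..29:
1, 1, 2, 3, 5, 8, 13, 21, 34, 55, 89, 144, 3, 147, 150, 67, 217, 54, 41, 95, 136, 1, 137, 138, 45, 183, 228, 181, 179
F(29) mod 230 = 179


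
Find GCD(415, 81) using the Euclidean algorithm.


415 = 5 * 81 + 10
81 = 8 * 10 + 1
10 = 10 * 1 + 0
GCD = 1


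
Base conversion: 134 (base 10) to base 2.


134 (base 10) = 134 (decimal)
134 (decimal) = 10000110 (base 2)


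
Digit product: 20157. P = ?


2 × 0 × 1 × 5 × 7 = 0


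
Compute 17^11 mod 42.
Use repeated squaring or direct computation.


17^1 mod 42 = 17
17^2 mod 42 = 37
17^3 mod 42 = 41
17^4 mod 42 = 25
17^5 mod 42 = 5
17^6 mod 42 = 1
17^7 mod 42 = 17
17^8 mod 42 = 37
17^9 mod 42 = 41
17^10 mod 42 = 25
17^11 mod 42 = 5


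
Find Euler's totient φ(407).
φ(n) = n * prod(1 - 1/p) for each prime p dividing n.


407 = 11 × 37
Prime factors: 11, 37
φ(407) = 407 × (1-1/11) × (1-1/37)
= 407 × 10/11 × 36/37 = 360

φ(407) = 360


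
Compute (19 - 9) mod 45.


19 - 9 = 10
10 mod 45 = 10


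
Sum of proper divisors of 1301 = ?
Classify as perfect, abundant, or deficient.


Proper divisors: 1
Sum = 1 = 1
1 < 1301 → deficient

s(1301) = 1 (deficient)


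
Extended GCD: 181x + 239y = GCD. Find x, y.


Tabular extended Euclidean (each row: r = 181*s + 239*t):
r=181, s=1, t=0
r=239, s=0, t=1
q=0: r=181, s=1, t=0   [181*(1) + 239*(0) = 181]
q=1: r=58, s=-1, t=1   [181*(-1) + 239*(1) = 58]
q=3: r=7, s=4, t=-3   [181*(4) + 239*(-3) = 7]
q=8: r=2, s=-33, t=25   [181*(-33) + 239*(25) = 2]
q=3: r=1, s=103, t=-78   [181*(103) + 239*(-78) = 1]
q=2: r=0, s=-239, t=181   [181*(-239) + 239*(181) = 0]
GCD = 1; from the row with r=1: x=103, y=-78
Check: 181*(103) + 239*(-78) = 18643 - 18642 = 1

GCD = 1, x = 103, y = -78


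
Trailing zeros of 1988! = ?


floor(1988/5) = 397
floor(1988/25) = 79
floor(1988/125) = 15
floor(1988/625) = 3
Total = 494

494 trailing zeros


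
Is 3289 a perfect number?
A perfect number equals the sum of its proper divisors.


Proper divisors of 3289: 1, 11, 13, 23, 143, 253, 299
Sum = 1 + 11 + 13 + 23 + 143 + 253 + 299 = 743

No, 3289 is not perfect (743 ≠ 3289)


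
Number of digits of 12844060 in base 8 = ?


12844060 in base 8 = 60776034
Number of digits = 8

8 digits (base 8)


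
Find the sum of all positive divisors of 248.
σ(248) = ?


Divisors of 248: 1, 2, 4, 8, 31, 62, 124, 248
Sum = 1 + 2 + 4 + 8 + 31 + 62 + 124 + 248 = 480

σ(248) = 480


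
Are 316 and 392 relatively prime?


Euclidean algorithm:
392 = 1 * 316 + 76
316 = 4 * 76 + 12
76 = 6 * 12 + 4
12 = 3 * 4 + 0
GCD(316, 392) = 4

No, not coprime (GCD = 4)


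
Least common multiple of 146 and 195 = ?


GCD(146, 195) = 1
LCM = 146*195/1 = 28470/1 = 28470

LCM = 28470


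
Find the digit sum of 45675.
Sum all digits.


4 + 5 + 6 + 7 + 5 = 27


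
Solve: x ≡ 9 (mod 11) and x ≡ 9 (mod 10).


M = 11*10 = 110
M1 = M/11 = 10, M2 = M/10 = 11
M1^(-1) mod 11 = 10, M2^(-1) mod 10 = 1
x = 9*10*10 + 9*11*1 = 999
999 mod 110 = 9
Check: 9 mod 11 = 9 ✓, 9 mod 10 = 9 ✓

x ≡ 9 (mod 110)


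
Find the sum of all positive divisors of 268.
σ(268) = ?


Divisors of 268: 1, 2, 4, 67, 134, 268
Sum = 1 + 2 + 4 + 67 + 134 + 268 = 476

σ(268) = 476


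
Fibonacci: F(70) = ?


Sequence: 1, 1, 2, 3, 5, 8, 13, 21, 34, 55, 89, 144, 233, 377, 610, 987, 1597, 2584, 4181, 6765, 10946, 17711, 28657, 46368, 75025, 121393, 196418, 317811, 514229, 832040, 1346269, 2178309, 3524578, 5702887, 9227465, 14930352, 24157817, 39088169, 63245986, 102334155, 165580141, 267914296, 433494437, 701408733, 1134903170, 1836311903, 2971215073, 4807526976, 7778742049, 12586269025, 20365011074, 32951280099, 53316291173, 86267571272, 139583862445, 225851433717, 365435296162, 591286729879, 956722026041, 1548008755920, 2504730781961, 4052739537881, 6557470319842, 10610209857723, 17167680177565, 27777890035288, 44945570212853, 72723460248141, 117669030460994, 190392490709135
F(70) = 190392490709135


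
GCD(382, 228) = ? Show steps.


382 = 1 * 228 + 154
228 = 1 * 154 + 74
154 = 2 * 74 + 6
74 = 12 * 6 + 2
6 = 3 * 2 + 0
GCD = 2


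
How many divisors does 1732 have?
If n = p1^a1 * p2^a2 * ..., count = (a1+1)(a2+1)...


1732 = 2^2 × 433^1
d(1732) = (2+1) × (1+1) = 6

6 divisors


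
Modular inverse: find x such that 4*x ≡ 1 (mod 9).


Use the extended Euclidean algorithm on (9, 4); each row r = 9*s + 4*t:
r=9, s=1, t=0
r=4, s=0, t=1
q=2: r=1, s=1, t=-2   [9*(1) + 4*(-2) = 1]
q=4: r=0, s=-4, t=9   [9*(-4) + 4*(9) = 0]
GCD = 1 with t = -2, so 4*(-2) ≡ 1 (mod 9)
Inverse = -2 mod 9 = 7
Check: 4 * 7 = 28 ≡ 1 (mod 9)

4^(-1) ≡ 7 (mod 9)


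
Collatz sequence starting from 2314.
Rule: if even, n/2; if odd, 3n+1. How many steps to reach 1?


2314 → 1157 → 3472 → 1736 → 868 → 434 → 217 → 652 → 326 → 163 → 490 → 245 → 736 → 368 → 184 → 92 → 46 → 23 → 70 → 35 → 106 → 53 → 160 → 80 → 40 → 20 → 10 → 5 → 16 → 8 → 4 → 2 → 1
Total steps = 32

32 steps


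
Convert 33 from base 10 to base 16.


33 (base 10) = 33 (decimal)
33 (decimal) = 21 (base 16)


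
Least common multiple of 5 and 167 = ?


GCD(5, 167) = 1
LCM = 5*167/1 = 835/1 = 835

LCM = 835


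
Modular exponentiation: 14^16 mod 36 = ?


14^1 mod 36 = 14
14^2 mod 36 = 16
14^3 mod 36 = 8
14^4 mod 36 = 4
14^5 mod 36 = 20
14^6 mod 36 = 28
14^7 mod 36 = 32
14^8 mod 36 = 16
14^9 mod 36 = 8
14^10 mod 36 = 4
14^11 mod 36 = 20
14^12 mod 36 = 28
14^13 mod 36 = 32
14^14 mod 36 = 16
14^15 mod 36 = 8
14^16 mod 36 = 4


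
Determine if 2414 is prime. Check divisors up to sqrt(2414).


2414 / 2 = 1207 (exact division)
2414 is NOT prime.

No, 2414 is not prime


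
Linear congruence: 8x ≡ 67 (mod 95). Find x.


GCD(8, 95) = 1, unique solution
a^(-1) mod 95 = 12
x = 12 * 67 mod 95 = 44

x ≡ 44 (mod 95)


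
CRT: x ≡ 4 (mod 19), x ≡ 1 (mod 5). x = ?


M = 19*5 = 95
M1 = M/19 = 5, M2 = M/5 = 19
M1^(-1) mod 19 = 4, M2^(-1) mod 5 = 4
x = 4*5*4 + 1*19*4 = 156
156 mod 95 = 61
Check: 61 mod 19 = 4 ✓, 61 mod 5 = 1 ✓

x ≡ 61 (mod 95)


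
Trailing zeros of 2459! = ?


floor(2459/5) = 491
floor(2459/25) = 98
floor(2459/125) = 19
floor(2459/625) = 3
Total = 611

611 trailing zeros


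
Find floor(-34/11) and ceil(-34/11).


-34/11 = -3.0909
floor = -4
ceil = -3

floor = -4, ceil = -3


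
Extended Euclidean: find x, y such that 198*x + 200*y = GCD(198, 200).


Tabular extended Euclidean (each row: r = 198*s + 200*t):
r=198, s=1, t=0
r=200, s=0, t=1
q=0: r=198, s=1, t=0   [198*(1) + 200*(0) = 198]
q=1: r=2, s=-1, t=1   [198*(-1) + 200*(1) = 2]
q=99: r=0, s=100, t=-99   [198*(100) + 200*(-99) = 0]
GCD = 2; from the row with r=2: x=-1, y=1
Check: 198*(-1) + 200*(1) = -198 + 200 = 2

GCD = 2, x = -1, y = 1


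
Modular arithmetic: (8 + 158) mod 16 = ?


8 + 158 = 166
166 mod 16 = 6


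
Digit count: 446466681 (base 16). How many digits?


446466681 in base 16 = 1A9C8A79
Number of digits = 8

8 digits (base 16)


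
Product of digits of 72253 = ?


7 × 2 × 2 × 5 × 3 = 420


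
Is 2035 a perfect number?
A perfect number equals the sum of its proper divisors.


Proper divisors of 2035: 1, 5, 11, 37, 55, 185, 407
Sum = 1 + 5 + 11 + 37 + 55 + 185 + 407 = 701

No, 2035 is not perfect (701 ≠ 2035)


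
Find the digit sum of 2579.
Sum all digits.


2 + 5 + 7 + 9 = 23


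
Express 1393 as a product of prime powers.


1393 / 7 = 199
199 / 199 = 1
1393 = 7 × 199


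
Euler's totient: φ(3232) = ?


3232 = 2^5 × 101
Prime factors: 2, 101
φ(3232) = 3232 × (1-1/2) × (1-1/101)
= 3232 × 1/2 × 100/101 = 1600

φ(3232) = 1600


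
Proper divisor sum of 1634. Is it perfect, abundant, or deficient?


Proper divisors: 1, 2, 19, 38, 43, 86, 817
Sum = 1 + 2 + 19 + 38 + 43 + 86 + 817 = 1006
1006 < 1634 → deficient

s(1634) = 1006 (deficient)


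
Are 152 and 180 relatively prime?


Euclidean algorithm:
180 = 1 * 152 + 28
152 = 5 * 28 + 12
28 = 2 * 12 + 4
12 = 3 * 4 + 0
GCD(152, 180) = 4

No, not coprime (GCD = 4)


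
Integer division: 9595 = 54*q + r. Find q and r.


9595 = 54 * 177 + 37
Check: 9558 + 37 = 9595

q = 177, r = 37


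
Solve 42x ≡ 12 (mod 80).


GCD(42, 80) = 2 divides 12
Divide: 21x ≡ 6 (mod 40)
x ≡ 6 (mod 40)


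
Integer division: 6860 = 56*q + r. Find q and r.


6860 = 56 * 122 + 28
Check: 6832 + 28 = 6860

q = 122, r = 28


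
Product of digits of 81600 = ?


8 × 1 × 6 × 0 × 0 = 0


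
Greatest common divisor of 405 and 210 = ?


405 = 1 * 210 + 195
210 = 1 * 195 + 15
195 = 13 * 15 + 0
GCD = 15


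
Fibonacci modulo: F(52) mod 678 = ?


F(k) mod 678 for k=1..52:
1, 1, 2, 3, 5, 8, 13, 21, 34, 55, 89, 144, 233, 377, 610, 309, 241, 550, 113, 663, 98, 83, 181, 264, 445, 31, 476, 507, 305, 134, 439, 573, 334, 229, 563, 114, 677, 113, 112, 225, 337, 562, 221, 105, 326, 431, 79, 510, 589, 421, 332, 75
F(52) mod 678 = 75


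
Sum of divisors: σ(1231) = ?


Divisors of 1231: 1, 1231
Sum = 1 + 1231 = 1232

σ(1231) = 1232


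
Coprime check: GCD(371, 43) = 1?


Euclidean algorithm:
371 = 8 * 43 + 27
43 = 1 * 27 + 16
27 = 1 * 16 + 11
16 = 1 * 11 + 5
11 = 2 * 5 + 1
5 = 5 * 1 + 0
GCD(371, 43) = 1

Yes, coprime (GCD = 1)


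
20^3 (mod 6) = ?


20^1 mod 6 = 2
20^2 mod 6 = 4
20^3 mod 6 = 2


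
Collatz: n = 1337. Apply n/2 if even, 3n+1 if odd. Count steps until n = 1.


1337 → 4012 → 2006 → 1003 → 3010 → 1505 → 4516 → 2258 → 1129 → 3388 → 1694 → 847 → 2542 → 1271 → 3814 → 1907 → 5722 → 2861 → 8584 → 4292 → 2146 → 1073 → 3220 → 1610 → 805 → 2416 → 1208 → 604 → 302 → 151 → 454 → 227 → 682 → 341 → 1024 → 512 → 256 → 128 → 64 → 32 → 16 → 8 → 4 → 2 → 1
Total steps = 44

44 steps


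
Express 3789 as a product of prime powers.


3789 / 3 = 1263
1263 / 3 = 421
421 / 421 = 1
3789 = 3^2 × 421


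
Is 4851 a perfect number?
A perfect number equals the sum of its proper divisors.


Proper divisors of 4851: 1, 3, 7, 9, 11, 21, 33, 49, 63, 77, 99, 147, 231, 441, 539, 693, 1617
Sum = 1 + 3 + 7 + 9 + 11 + 21 + 33 + 49 + 63 + 77 + 99 + 147 + 231 + 441 + 539 + 693 + 1617 = 4041

No, 4851 is not perfect (4041 ≠ 4851)


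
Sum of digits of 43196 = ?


4 + 3 + 1 + 9 + 6 = 23


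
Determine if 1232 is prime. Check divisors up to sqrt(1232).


1232 / 2 = 616 (exact division)
1232 is NOT prime.

No, 1232 is not prime


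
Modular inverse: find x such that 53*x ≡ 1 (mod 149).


Use the extended Euclidean algorithm on (149, 53); each row r = 149*s + 53*t:
r=149, s=1, t=0
r=53, s=0, t=1
q=2: r=43, s=1, t=-2   [149*(1) + 53*(-2) = 43]
q=1: r=10, s=-1, t=3   [149*(-1) + 53*(3) = 10]
q=4: r=3, s=5, t=-14   [149*(5) + 53*(-14) = 3]
q=3: r=1, s=-16, t=45   [149*(-16) + 53*(45) = 1]
q=3: r=0, s=53, t=-149   [149*(53) + 53*(-149) = 0]
GCD = 1 with t = 45, so 53*(45) ≡ 1 (mod 149)
Inverse = 45 mod 149 = 45
Check: 53 * 45 = 2385 ≡ 1 (mod 149)

53^(-1) ≡ 45 (mod 149)


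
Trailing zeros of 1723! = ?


floor(1723/5) = 344
floor(1723/25) = 68
floor(1723/125) = 13
floor(1723/625) = 2
Total = 427

427 trailing zeros


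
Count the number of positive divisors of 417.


417 = 3^1 × 139^1
d(417) = (1+1) × (1+1) = 4

4 divisors


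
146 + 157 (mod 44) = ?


146 + 157 = 303
303 mod 44 = 39


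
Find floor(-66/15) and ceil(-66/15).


-66/15 = -4.4000
floor = -5
ceil = -4

floor = -5, ceil = -4


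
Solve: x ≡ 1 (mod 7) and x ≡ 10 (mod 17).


M = 7*17 = 119
M1 = M/7 = 17, M2 = M/17 = 7
M1^(-1) mod 7 = 5, M2^(-1) mod 17 = 5
x = 1*17*5 + 10*7*5 = 435
435 mod 119 = 78
Check: 78 mod 7 = 1 ✓, 78 mod 17 = 10 ✓

x ≡ 78 (mod 119)


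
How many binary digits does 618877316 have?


618877316 in base 2 = 100100111000110101000110000100
Number of digits = 30

30 digits (base 2)


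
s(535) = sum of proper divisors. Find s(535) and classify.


Proper divisors: 1, 5, 107
Sum = 1 + 5 + 107 = 113
113 < 535 → deficient

s(535) = 113 (deficient)


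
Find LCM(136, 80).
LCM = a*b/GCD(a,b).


GCD(136, 80) = 8
LCM = 136*80/8 = 10880/8 = 1360

LCM = 1360


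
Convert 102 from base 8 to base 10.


102 (base 8) = 66 (decimal)
66 (decimal) = 66 (base 10)


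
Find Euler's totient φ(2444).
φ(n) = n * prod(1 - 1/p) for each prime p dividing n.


2444 = 2^2 × 13 × 47
Prime factors: 2, 13, 47
φ(2444) = 2444 × (1-1/2) × (1-1/13) × (1-1/47)
= 2444 × 1/2 × 12/13 × 46/47 = 1104

φ(2444) = 1104


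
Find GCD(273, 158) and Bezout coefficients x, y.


Tabular extended Euclidean (each row: r = 273*s + 158*t):
r=273, s=1, t=0
r=158, s=0, t=1
q=1: r=115, s=1, t=-1   [273*(1) + 158*(-1) = 115]
q=1: r=43, s=-1, t=2   [273*(-1) + 158*(2) = 43]
q=2: r=29, s=3, t=-5   [273*(3) + 158*(-5) = 29]
q=1: r=14, s=-4, t=7   [273*(-4) + 158*(7) = 14]
q=2: r=1, s=11, t=-19   [273*(11) + 158*(-19) = 1]
q=14: r=0, s=-158, t=273   [273*(-158) + 158*(273) = 0]
GCD = 1; from the row with r=1: x=11, y=-19
Check: 273*(11) + 158*(-19) = 3003 - 3002 = 1

GCD = 1, x = 11, y = -19


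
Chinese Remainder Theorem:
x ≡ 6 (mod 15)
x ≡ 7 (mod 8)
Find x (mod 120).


M = 15*8 = 120
M1 = M/15 = 8, M2 = M/8 = 15
M1^(-1) mod 15 = 2, M2^(-1) mod 8 = 7
x = 6*8*2 + 7*15*7 = 831
831 mod 120 = 111
Check: 111 mod 15 = 6 ✓, 111 mod 8 = 7 ✓

x ≡ 111 (mod 120)


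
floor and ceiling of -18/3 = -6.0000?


-18/3 = -6.0000
floor = -6
ceil = -6

floor = -6, ceil = -6


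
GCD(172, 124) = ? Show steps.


172 = 1 * 124 + 48
124 = 2 * 48 + 28
48 = 1 * 28 + 20
28 = 1 * 20 + 8
20 = 2 * 8 + 4
8 = 2 * 4 + 0
GCD = 4


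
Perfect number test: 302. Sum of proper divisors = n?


Proper divisors of 302: 1, 2, 151
Sum = 1 + 2 + 151 = 154

No, 302 is not perfect (154 ≠ 302)


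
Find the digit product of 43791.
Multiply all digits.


4 × 3 × 7 × 9 × 1 = 756


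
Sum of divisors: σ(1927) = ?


Divisors of 1927: 1, 41, 47, 1927
Sum = 1 + 41 + 47 + 1927 = 2016

σ(1927) = 2016


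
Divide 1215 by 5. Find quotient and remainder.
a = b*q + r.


1215 = 5 * 243 + 0
Check: 1215 + 0 = 1215

q = 243, r = 0


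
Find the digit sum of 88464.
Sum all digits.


8 + 8 + 4 + 6 + 4 = 30


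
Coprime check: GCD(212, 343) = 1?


Euclidean algorithm:
343 = 1 * 212 + 131
212 = 1 * 131 + 81
131 = 1 * 81 + 50
81 = 1 * 50 + 31
50 = 1 * 31 + 19
31 = 1 * 19 + 12
19 = 1 * 12 + 7
12 = 1 * 7 + 5
7 = 1 * 5 + 2
5 = 2 * 2 + 1
2 = 2 * 1 + 0
GCD(212, 343) = 1

Yes, coprime (GCD = 1)


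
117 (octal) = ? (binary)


117 (base 8) = 79 (decimal)
79 (decimal) = 1001111 (base 2)


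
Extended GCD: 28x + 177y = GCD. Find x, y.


Tabular extended Euclidean (each row: r = 28*s + 177*t):
r=28, s=1, t=0
r=177, s=0, t=1
q=0: r=28, s=1, t=0   [28*(1) + 177*(0) = 28]
q=6: r=9, s=-6, t=1   [28*(-6) + 177*(1) = 9]
q=3: r=1, s=19, t=-3   [28*(19) + 177*(-3) = 1]
q=9: r=0, s=-177, t=28   [28*(-177) + 177*(28) = 0]
GCD = 1; from the row with r=1: x=19, y=-3
Check: 28*(19) + 177*(-3) = 532 - 531 = 1

GCD = 1, x = 19, y = -3


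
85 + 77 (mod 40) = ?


85 + 77 = 162
162 mod 40 = 2


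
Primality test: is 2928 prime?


2928 / 2 = 1464 (exact division)
2928 is NOT prime.

No, 2928 is not prime


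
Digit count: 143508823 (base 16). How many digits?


143508823 in base 16 = 88DC557
Number of digits = 7

7 digits (base 16)


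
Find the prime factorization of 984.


984 / 2 = 492
492 / 2 = 246
246 / 2 = 123
123 / 3 = 41
41 / 41 = 1
984 = 2^3 × 3 × 41


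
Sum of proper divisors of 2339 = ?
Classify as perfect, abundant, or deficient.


Proper divisors: 1
Sum = 1 = 1
1 < 2339 → deficient

s(2339) = 1 (deficient)


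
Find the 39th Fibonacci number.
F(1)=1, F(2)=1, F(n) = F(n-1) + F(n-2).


Sequence: 1, 1, 2, 3, 5, 8, 13, 21, 34, 55, 89, 144, 233, 377, 610, 987, 1597, 2584, 4181, 6765, 10946, 17711, 28657, 46368, 75025, 121393, 196418, 317811, 514229, 832040, 1346269, 2178309, 3524578, 5702887, 9227465, 14930352, 24157817, 39088169, 63245986
F(39) = 63245986


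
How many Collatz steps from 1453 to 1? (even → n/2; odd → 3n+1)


1453 → 4360 → 2180 → 1090 → 545 → 1636 → 818 → 409 → 1228 → 614 → 307 → 922 → 461 → 1384 → 692 → 346 → 173 → 520 → 260 → 130 → 65 → 196 → 98 → 49 → 148 → 74 → 37 → 112 → 56 → 28 → 14 → 7 → 22 → 11 → 34 → 17 → 52 → 26 → 13 → 40 → 20 → 10 → 5 → 16 → 8 → 4 → 2 → 1
Total steps = 47

47 steps


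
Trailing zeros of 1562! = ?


floor(1562/5) = 312
floor(1562/25) = 62
floor(1562/125) = 12
floor(1562/625) = 2
Total = 388

388 trailing zeros


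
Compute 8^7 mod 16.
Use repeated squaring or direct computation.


8^1 mod 16 = 8
8^2 mod 16 = 0
8^3 mod 16 = 0
8^4 mod 16 = 0
8^5 mod 16 = 0
8^6 mod 16 = 0
8^7 mod 16 = 0


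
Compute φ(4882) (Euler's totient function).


4882 = 2 × 2441
Prime factors: 2, 2441
φ(4882) = 4882 × (1-1/2) × (1-1/2441)
= 4882 × 1/2 × 2440/2441 = 2440

φ(4882) = 2440


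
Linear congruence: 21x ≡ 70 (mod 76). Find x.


GCD(21, 76) = 1, unique solution
a^(-1) mod 76 = 29
x = 29 * 70 mod 76 = 54

x ≡ 54 (mod 76)


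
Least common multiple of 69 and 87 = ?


GCD(69, 87) = 3
LCM = 69*87/3 = 6003/3 = 2001

LCM = 2001


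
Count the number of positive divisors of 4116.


4116 = 2^2 × 3^1 × 7^3
d(4116) = (2+1) × (1+1) × (3+1) = 24

24 divisors


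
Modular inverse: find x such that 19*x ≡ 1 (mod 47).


Use the extended Euclidean algorithm on (47, 19); each row r = 47*s + 19*t:
r=47, s=1, t=0
r=19, s=0, t=1
q=2: r=9, s=1, t=-2   [47*(1) + 19*(-2) = 9]
q=2: r=1, s=-2, t=5   [47*(-2) + 19*(5) = 1]
q=9: r=0, s=19, t=-47   [47*(19) + 19*(-47) = 0]
GCD = 1 with t = 5, so 19*(5) ≡ 1 (mod 47)
Inverse = 5 mod 47 = 5
Check: 19 * 5 = 95 ≡ 1 (mod 47)

19^(-1) ≡ 5 (mod 47)


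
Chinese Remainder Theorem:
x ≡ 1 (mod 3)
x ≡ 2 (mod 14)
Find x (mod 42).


M = 3*14 = 42
M1 = M/3 = 14, M2 = M/14 = 3
M1^(-1) mod 3 = 2, M2^(-1) mod 14 = 5
x = 1*14*2 + 2*3*5 = 58
58 mod 42 = 16
Check: 16 mod 3 = 1 ✓, 16 mod 14 = 2 ✓

x ≡ 16 (mod 42)


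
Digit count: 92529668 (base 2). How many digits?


92529668 in base 2 = 101100000111110010000000100
Number of digits = 27

27 digits (base 2)


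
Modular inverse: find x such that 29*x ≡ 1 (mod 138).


Use the extended Euclidean algorithm on (138, 29); each row r = 138*s + 29*t:
r=138, s=1, t=0
r=29, s=0, t=1
q=4: r=22, s=1, t=-4   [138*(1) + 29*(-4) = 22]
q=1: r=7, s=-1, t=5   [138*(-1) + 29*(5) = 7]
q=3: r=1, s=4, t=-19   [138*(4) + 29*(-19) = 1]
q=7: r=0, s=-29, t=138   [138*(-29) + 29*(138) = 0]
GCD = 1 with t = -19, so 29*(-19) ≡ 1 (mod 138)
Inverse = -19 mod 138 = 119
Check: 29 * 119 = 3451 ≡ 1 (mod 138)

29^(-1) ≡ 119 (mod 138)


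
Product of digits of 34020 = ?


3 × 4 × 0 × 2 × 0 = 0


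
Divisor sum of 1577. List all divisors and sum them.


Divisors of 1577: 1, 19, 83, 1577
Sum = 1 + 19 + 83 + 1577 = 1680

σ(1577) = 1680


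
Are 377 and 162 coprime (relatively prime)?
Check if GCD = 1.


Euclidean algorithm:
377 = 2 * 162 + 53
162 = 3 * 53 + 3
53 = 17 * 3 + 2
3 = 1 * 2 + 1
2 = 2 * 1 + 0
GCD(377, 162) = 1

Yes, coprime (GCD = 1)


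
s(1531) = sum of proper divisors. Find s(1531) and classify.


Proper divisors: 1
Sum = 1 = 1
1 < 1531 → deficient

s(1531) = 1 (deficient)


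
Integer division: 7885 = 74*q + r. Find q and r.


7885 = 74 * 106 + 41
Check: 7844 + 41 = 7885

q = 106, r = 41


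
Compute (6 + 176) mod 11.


6 + 176 = 182
182 mod 11 = 6


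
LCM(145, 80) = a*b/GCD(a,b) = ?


GCD(145, 80) = 5
LCM = 145*80/5 = 11600/5 = 2320

LCM = 2320


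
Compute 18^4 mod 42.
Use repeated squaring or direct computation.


18^1 mod 42 = 18
18^2 mod 42 = 30
18^3 mod 42 = 36
18^4 mod 42 = 18


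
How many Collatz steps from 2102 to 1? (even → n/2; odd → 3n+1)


2102 → 1051 → 3154 → 1577 → 4732 → 2366 → 1183 → 3550 → 1775 → 5326 → 2663 → 7990 → 3995 → 11986 → 5993 → 17980 → 8990 → 4495 → 13486 → 6743 → 20230 → 10115 → 30346 → 15173 → 45520 → 22760 → 11380 → 5690 → 2845 → 8536 → 4268 → 2134 → 1067 → 3202 → 1601 → 4804 → 2402 → 1201 → 3604 → 1802 → 901 → 2704 → 1352 → 676 → 338 → 169 → 508 → 254 → 127 → 382 → 191 → 574 → 287 → 862 → 431 → 1294 → 647 → 1942 → 971 → 2914 → 1457 → 4372 → 2186 → 1093 → 3280 → 1640 → 820 → 410 → 205 → 616 → 308 → 154 → 77 → 232 → 116 → 58 → 29 → 88 → 44 → 22 → 11 → 34 → 17 → 52 → 26 → 13 → 40 → 20 → 10 → 5 → 16 → 8 → 4 → 2 → 1
Total steps = 94

94 steps


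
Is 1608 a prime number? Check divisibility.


1608 / 2 = 804 (exact division)
1608 is NOT prime.

No, 1608 is not prime


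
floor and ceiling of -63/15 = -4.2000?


-63/15 = -4.2000
floor = -5
ceil = -4

floor = -5, ceil = -4


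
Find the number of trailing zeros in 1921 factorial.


floor(1921/5) = 384
floor(1921/25) = 76
floor(1921/125) = 15
floor(1921/625) = 3
Total = 478

478 trailing zeros


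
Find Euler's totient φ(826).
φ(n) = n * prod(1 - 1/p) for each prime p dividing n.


826 = 2 × 7 × 59
Prime factors: 2, 7, 59
φ(826) = 826 × (1-1/2) × (1-1/7) × (1-1/59)
= 826 × 1/2 × 6/7 × 58/59 = 348

φ(826) = 348


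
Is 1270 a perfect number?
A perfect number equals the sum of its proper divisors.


Proper divisors of 1270: 1, 2, 5, 10, 127, 254, 635
Sum = 1 + 2 + 5 + 10 + 127 + 254 + 635 = 1034

No, 1270 is not perfect (1034 ≠ 1270)


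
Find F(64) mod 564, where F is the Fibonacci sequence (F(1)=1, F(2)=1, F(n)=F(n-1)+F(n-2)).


F(k) mod 564 for k=1..64:
1, 1, 2, 3, 5, 8, 13, 21, 34, 55, 89, 144, 233, 377, 46, 423, 469, 328, 233, 561, 230, 227, 457, 120, 13, 133, 146, 279, 425, 140, 1, 141, 142, 283, 425, 144, 5, 149, 154, 303, 457, 196, 89, 285, 374, 95, 469, 0, 469, 469, 374, 279, 89, 368, 457, 261, 154, 415, 5, 420, 425, 281, 142, 423
F(64) mod 564 = 423


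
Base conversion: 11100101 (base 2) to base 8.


11100101 (base 2) = 229 (decimal)
229 (decimal) = 345 (base 8)


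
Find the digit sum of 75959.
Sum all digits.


7 + 5 + 9 + 5 + 9 = 35


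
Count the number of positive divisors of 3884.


3884 = 2^2 × 971^1
d(3884) = (2+1) × (1+1) = 6

6 divisors


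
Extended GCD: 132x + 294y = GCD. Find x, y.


Tabular extended Euclidean (each row: r = 132*s + 294*t):
r=132, s=1, t=0
r=294, s=0, t=1
q=0: r=132, s=1, t=0   [132*(1) + 294*(0) = 132]
q=2: r=30, s=-2, t=1   [132*(-2) + 294*(1) = 30]
q=4: r=12, s=9, t=-4   [132*(9) + 294*(-4) = 12]
q=2: r=6, s=-20, t=9   [132*(-20) + 294*(9) = 6]
q=2: r=0, s=49, t=-22   [132*(49) + 294*(-22) = 0]
GCD = 6; from the row with r=6: x=-20, y=9
Check: 132*(-20) + 294*(9) = -2640 + 2646 = 6

GCD = 6, x = -20, y = 9


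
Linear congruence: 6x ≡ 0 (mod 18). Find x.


GCD(6, 18) = 6 divides 0
Divide: 1x ≡ 0 (mod 3)
x ≡ 0 (mod 3)


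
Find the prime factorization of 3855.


3855 / 3 = 1285
1285 / 5 = 257
257 / 257 = 1
3855 = 3 × 5 × 257


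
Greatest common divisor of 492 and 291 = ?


492 = 1 * 291 + 201
291 = 1 * 201 + 90
201 = 2 * 90 + 21
90 = 4 * 21 + 6
21 = 3 * 6 + 3
6 = 2 * 3 + 0
GCD = 3


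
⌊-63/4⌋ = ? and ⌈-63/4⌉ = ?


-63/4 = -15.7500
floor = -16
ceil = -15

floor = -16, ceil = -15


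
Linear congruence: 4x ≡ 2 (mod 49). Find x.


GCD(4, 49) = 1, unique solution
a^(-1) mod 49 = 37
x = 37 * 2 mod 49 = 25

x ≡ 25 (mod 49)


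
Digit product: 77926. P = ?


7 × 7 × 9 × 2 × 6 = 5292


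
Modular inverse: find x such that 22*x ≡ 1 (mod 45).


Use the extended Euclidean algorithm on (45, 22); each row r = 45*s + 22*t:
r=45, s=1, t=0
r=22, s=0, t=1
q=2: r=1, s=1, t=-2   [45*(1) + 22*(-2) = 1]
q=22: r=0, s=-22, t=45   [45*(-22) + 22*(45) = 0]
GCD = 1 with t = -2, so 22*(-2) ≡ 1 (mod 45)
Inverse = -2 mod 45 = 43
Check: 22 * 43 = 946 ≡ 1 (mod 45)

22^(-1) ≡ 43 (mod 45)


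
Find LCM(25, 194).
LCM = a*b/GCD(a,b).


GCD(25, 194) = 1
LCM = 25*194/1 = 4850/1 = 4850

LCM = 4850


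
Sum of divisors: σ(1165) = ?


Divisors of 1165: 1, 5, 233, 1165
Sum = 1 + 5 + 233 + 1165 = 1404

σ(1165) = 1404


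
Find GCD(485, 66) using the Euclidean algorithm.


485 = 7 * 66 + 23
66 = 2 * 23 + 20
23 = 1 * 20 + 3
20 = 6 * 3 + 2
3 = 1 * 2 + 1
2 = 2 * 1 + 0
GCD = 1


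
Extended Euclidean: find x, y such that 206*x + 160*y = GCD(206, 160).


Tabular extended Euclidean (each row: r = 206*s + 160*t):
r=206, s=1, t=0
r=160, s=0, t=1
q=1: r=46, s=1, t=-1   [206*(1) + 160*(-1) = 46]
q=3: r=22, s=-3, t=4   [206*(-3) + 160*(4) = 22]
q=2: r=2, s=7, t=-9   [206*(7) + 160*(-9) = 2]
q=11: r=0, s=-80, t=103   [206*(-80) + 160*(103) = 0]
GCD = 2; from the row with r=2: x=7, y=-9
Check: 206*(7) + 160*(-9) = 1442 - 1440 = 2

GCD = 2, x = 7, y = -9


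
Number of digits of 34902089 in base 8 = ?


34902089 in base 8 = 205110111
Number of digits = 9

9 digits (base 8)


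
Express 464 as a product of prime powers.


464 / 2 = 232
232 / 2 = 116
116 / 2 = 58
58 / 2 = 29
29 / 29 = 1
464 = 2^4 × 29


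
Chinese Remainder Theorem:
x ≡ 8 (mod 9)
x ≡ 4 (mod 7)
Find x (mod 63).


M = 9*7 = 63
M1 = M/9 = 7, M2 = M/7 = 9
M1^(-1) mod 9 = 4, M2^(-1) mod 7 = 4
x = 8*7*4 + 4*9*4 = 368
368 mod 63 = 53
Check: 53 mod 9 = 8 ✓, 53 mod 7 = 4 ✓

x ≡ 53 (mod 63)


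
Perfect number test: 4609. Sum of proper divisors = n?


Proper divisors of 4609: 1, 11, 419
Sum = 1 + 11 + 419 = 431

No, 4609 is not perfect (431 ≠ 4609)


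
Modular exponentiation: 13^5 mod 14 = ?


13^1 mod 14 = 13
13^2 mod 14 = 1
13^3 mod 14 = 13
13^4 mod 14 = 1
13^5 mod 14 = 13


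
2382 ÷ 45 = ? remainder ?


2382 = 45 * 52 + 42
Check: 2340 + 42 = 2382

q = 52, r = 42


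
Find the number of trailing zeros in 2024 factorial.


floor(2024/5) = 404
floor(2024/25) = 80
floor(2024/125) = 16
floor(2024/625) = 3
Total = 503

503 trailing zeros


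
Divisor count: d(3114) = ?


3114 = 2^1 × 3^2 × 173^1
d(3114) = (1+1) × (2+1) × (1+1) = 12

12 divisors


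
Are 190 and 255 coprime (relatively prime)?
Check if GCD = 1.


Euclidean algorithm:
255 = 1 * 190 + 65
190 = 2 * 65 + 60
65 = 1 * 60 + 5
60 = 12 * 5 + 0
GCD(190, 255) = 5

No, not coprime (GCD = 5)


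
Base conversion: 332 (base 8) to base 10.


332 (base 8) = 218 (decimal)
218 (decimal) = 218 (base 10)
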